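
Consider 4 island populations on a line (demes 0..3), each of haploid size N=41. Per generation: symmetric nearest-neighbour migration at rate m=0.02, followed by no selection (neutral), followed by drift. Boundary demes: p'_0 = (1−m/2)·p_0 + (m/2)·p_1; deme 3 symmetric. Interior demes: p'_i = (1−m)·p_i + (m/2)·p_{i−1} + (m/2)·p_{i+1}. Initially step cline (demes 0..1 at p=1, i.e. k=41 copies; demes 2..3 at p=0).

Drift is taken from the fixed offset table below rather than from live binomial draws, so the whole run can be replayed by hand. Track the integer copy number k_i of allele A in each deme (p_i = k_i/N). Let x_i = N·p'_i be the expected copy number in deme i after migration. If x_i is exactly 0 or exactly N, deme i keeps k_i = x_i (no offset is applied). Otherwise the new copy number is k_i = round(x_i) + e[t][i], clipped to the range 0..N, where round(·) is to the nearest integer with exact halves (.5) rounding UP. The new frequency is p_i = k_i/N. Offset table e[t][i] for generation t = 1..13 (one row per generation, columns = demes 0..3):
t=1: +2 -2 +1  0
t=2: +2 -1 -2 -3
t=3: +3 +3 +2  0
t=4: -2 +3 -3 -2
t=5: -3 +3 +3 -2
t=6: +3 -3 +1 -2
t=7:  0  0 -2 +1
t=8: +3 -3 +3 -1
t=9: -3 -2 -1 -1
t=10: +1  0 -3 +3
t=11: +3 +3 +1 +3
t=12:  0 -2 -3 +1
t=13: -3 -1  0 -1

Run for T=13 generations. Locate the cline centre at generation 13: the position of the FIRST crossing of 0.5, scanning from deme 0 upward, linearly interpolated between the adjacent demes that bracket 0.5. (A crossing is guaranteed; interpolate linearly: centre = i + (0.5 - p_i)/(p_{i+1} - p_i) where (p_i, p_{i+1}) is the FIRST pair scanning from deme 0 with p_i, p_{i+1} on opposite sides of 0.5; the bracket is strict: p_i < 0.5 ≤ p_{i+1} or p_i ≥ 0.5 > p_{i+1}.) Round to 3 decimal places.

t=0: k=[41 41 0 0]
t=1: x=[41.0000 40.5900 0.4100 0.0000] k=[41 39 1 0]
t=2: x=[40.9800 38.6400 1.3700 0.0100] k=[41 38 0 0]
t=3: x=[40.9700 37.6500 0.3800 0.0000] k=[41 41 2 0]
t=4: x=[41.0000 40.6100 2.3700 0.0200] k=[41 41 0 0]
t=5: x=[41.0000 40.5900 0.4100 0.0000] k=[41 41 3 0]
t=6: x=[41.0000 40.6200 3.3500 0.0300] k=[41 38 4 0]
t=7: x=[40.9700 37.6900 4.3000 0.0400] k=[41 38 2 1]
t=8: x=[40.9700 37.6700 2.3500 1.0100] k=[41 35 5 0]
t=9: x=[40.9400 34.7600 5.2500 0.0500] k=[38 33 4 0]
t=10: x=[37.9500 32.7600 4.2500 0.0400] k=[39 33 1 3]
t=11: x=[38.9400 32.7400 1.3400 2.9800] k=[41 36 2 6]
t=12: x=[40.9500 35.7100 2.3800 5.9600] k=[41 34 0 7]
t=13: x=[40.9300 33.7300 0.4100 6.9300] k=[38 33 0 6]

1.379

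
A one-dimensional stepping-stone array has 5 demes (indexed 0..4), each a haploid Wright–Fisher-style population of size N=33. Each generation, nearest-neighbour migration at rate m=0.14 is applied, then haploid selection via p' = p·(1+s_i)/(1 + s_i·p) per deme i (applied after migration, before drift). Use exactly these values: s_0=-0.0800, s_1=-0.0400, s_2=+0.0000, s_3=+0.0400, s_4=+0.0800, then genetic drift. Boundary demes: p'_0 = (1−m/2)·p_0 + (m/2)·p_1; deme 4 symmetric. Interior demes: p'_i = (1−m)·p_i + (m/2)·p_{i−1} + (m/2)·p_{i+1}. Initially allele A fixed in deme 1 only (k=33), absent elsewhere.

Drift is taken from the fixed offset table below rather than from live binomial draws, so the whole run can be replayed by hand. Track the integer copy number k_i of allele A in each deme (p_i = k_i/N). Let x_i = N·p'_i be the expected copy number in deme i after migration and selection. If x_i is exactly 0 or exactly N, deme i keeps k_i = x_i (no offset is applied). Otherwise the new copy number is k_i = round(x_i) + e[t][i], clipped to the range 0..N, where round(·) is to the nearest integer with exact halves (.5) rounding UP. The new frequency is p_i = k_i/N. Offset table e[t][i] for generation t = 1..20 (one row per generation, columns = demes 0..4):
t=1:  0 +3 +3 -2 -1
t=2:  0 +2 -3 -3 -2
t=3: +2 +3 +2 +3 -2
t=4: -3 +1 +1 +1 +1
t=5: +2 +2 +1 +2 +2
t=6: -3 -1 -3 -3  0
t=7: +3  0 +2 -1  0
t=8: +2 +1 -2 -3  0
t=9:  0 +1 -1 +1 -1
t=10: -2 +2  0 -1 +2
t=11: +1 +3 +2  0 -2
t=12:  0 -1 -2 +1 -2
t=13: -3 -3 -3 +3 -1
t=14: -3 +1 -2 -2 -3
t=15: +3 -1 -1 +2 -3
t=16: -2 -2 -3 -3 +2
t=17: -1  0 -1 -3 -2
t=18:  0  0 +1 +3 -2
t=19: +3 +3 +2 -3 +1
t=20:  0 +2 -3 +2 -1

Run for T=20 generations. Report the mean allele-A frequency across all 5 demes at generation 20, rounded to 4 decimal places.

t=0: k=[0 33 0 0 0]
t=1: x=[2.1372 28.2154 2.3100 0.0000 0.0000] k=[2 31 5 0 0]
t=2: x=[3.7442 26.9509 6.4700 0.3638 0.0000] k=[4 29 3 0 0]
t=3: x=[5.3648 25.1892 4.6100 0.2183 0.0000] k=[7 28 7 3 0]
t=4: x=[7.9558 24.8113 8.1900 3.1810 0.2267] k=[5 26 9 4 1]
t=5: x=[6.0473 23.0588 9.8400 4.2841 1.3030] k=[8 25 11 6 3]
t=6: x=[8.6475 22.5406 11.6300 6.3384 3.4400] k=[6 22 9 3 3]
t=7: x=[6.6654 19.6468 9.4900 3.5421 3.2166] k=[10 20 11 3 3]
t=8: x=[10.1061 18.3382 11.0700 3.6865 3.2166] k=[12 19 9 1 3]
t=9: x=[11.8496 17.4748 9.1400 1.7644 3.0675] k=[12 18 8 3 2]
t=10: x=[11.7811 16.5433 8.3500 3.3977 2.2244] k=[10 19 8 2 4]
t=11: x=[10.0383 17.2643 8.3500 2.6542 4.1302] k=[11 20 10 3 2]
t=12: x=[11.0100 18.3382 10.2100 3.5421 2.2244] k=[11 17 8 5 0]
t=13: x=[10.8056 15.6139 8.4200 5.0248 0.3777] k=[8 13 5 8 0]
t=14: x=[7.8407 11.7790 5.7700 7.4539 0.6040] k=[5 13 4 5 0]
t=15: x=[5.1851 11.5023 4.7000 4.7369 0.3777] k=[8 11 4 7 0]
t=16: x=[7.7066 10.0130 4.7000 6.5023 0.5286] k=[6 8 2 4 3]
t=17: x=[5.7342 7.2074 2.5600 3.9236 3.2911] k=[5 7 2 1 1]
t=18: x=[4.7885 6.2993 2.2800 1.1114 1.0774] k=[5 6 3 4 0]
t=19: x=[4.7224 5.5295 3.2800 3.7793 0.3022] k=[8 9 5 1 1]
t=20: x=[7.5725 8.3920 5.0000 1.3291 1.0774] k=[8 10 2 3 0]

0.1394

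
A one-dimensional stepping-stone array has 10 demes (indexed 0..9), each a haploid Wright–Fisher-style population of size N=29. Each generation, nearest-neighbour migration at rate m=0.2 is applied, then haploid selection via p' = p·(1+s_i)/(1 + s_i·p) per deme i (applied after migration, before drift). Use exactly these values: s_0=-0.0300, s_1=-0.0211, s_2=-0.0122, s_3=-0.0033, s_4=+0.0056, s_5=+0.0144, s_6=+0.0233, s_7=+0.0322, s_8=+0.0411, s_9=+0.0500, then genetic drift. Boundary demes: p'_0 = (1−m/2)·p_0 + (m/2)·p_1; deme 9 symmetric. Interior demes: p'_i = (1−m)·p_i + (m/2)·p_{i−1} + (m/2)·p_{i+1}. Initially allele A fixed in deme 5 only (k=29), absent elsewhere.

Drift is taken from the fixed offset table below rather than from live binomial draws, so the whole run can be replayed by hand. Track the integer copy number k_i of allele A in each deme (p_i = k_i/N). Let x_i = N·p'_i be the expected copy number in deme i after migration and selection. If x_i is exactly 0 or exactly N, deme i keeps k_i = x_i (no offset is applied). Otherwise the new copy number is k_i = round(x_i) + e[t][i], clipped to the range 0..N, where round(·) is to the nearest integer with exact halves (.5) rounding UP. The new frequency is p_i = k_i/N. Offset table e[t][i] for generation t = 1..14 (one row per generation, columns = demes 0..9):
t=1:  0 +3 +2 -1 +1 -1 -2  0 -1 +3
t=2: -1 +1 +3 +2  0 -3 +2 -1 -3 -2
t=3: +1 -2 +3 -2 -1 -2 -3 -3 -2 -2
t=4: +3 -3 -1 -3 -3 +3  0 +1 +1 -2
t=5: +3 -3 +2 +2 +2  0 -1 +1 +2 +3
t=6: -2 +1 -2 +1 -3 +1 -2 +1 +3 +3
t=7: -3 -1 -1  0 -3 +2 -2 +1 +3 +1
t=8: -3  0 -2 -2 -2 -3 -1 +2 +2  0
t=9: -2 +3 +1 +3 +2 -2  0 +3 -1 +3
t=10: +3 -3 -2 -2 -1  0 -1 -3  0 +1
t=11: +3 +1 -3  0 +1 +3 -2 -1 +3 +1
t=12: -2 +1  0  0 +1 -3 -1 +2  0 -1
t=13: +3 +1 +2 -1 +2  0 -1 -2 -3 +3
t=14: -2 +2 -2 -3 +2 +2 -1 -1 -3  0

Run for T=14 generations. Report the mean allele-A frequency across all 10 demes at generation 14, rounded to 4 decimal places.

t=0: k=[0 0 0 0 0 29 0 0 0 0]
t=1: x=[0.0000 0.0000 0.0000 0.0000 2.9146 23.2661 2.9607 0.0000 0.0000 0.0000] k=[0 0 0 0 4 22 1 0 0 0]
t=2: x=[0.0000 0.0000 0.0000 0.3987 5.4246 18.1971 3.0625 0.1032 0.0000 0.0000] k=[0 0 0 2 5 15 5 0 0 0]
t=3: x=[0.0000 0.0000 0.1976 2.0936 5.7256 13.1026 5.6034 0.5158 0.0000 0.0000] k=[0 0 3 0 5 11 3 0 0 0]
t=4: x=[0.0000 0.2937 2.3731 0.7974 5.1235 9.6920 3.5715 0.3096 0.0000 0.0000] k=[0 0 1 0 2 13 4 1 0 0]
t=5: x=[0.0000 0.0979 0.7905 0.2990 2.9146 11.0978 4.6898 1.2370 0.1041 0.0000] k=[0 0 3 2 5 11 4 2 2 0]
t=6: x=[0.0000 0.2937 2.5711 2.3927 5.3242 9.7925 4.5883 2.2653 1.8692 0.2099] k=[0 1 1 3 2 11 3 3 5 3]
t=7: x=[0.0970 0.8816 1.1860 2.6919 3.0151 9.3906 3.8767 3.2913 4.7580 3.3416] k=[0 0 0 3 0 11 2 4 8 4]
t=8: x=[0.0000 0.0000 0.2964 2.3927 1.4075 9.0890 3.1643 4.3151 7.4202 4.5852] k=[0 0 0 0 0 6 2 6 9 5]
t=9: x=[0.0000 0.0000 0.0000 0.0000 0.6033 5.0594 2.8588 6.0503 8.5407 5.6177] k=[0 0 0 0 3 3 3 9 8 9]
t=10: x=[0.0000 0.0000 0.0000 0.2990 2.7137 3.0387 3.6733 8.4890 8.4389 9.2038] k=[0 0 0 0 2 3 3 5 8 10]
t=11: x=[0.0000 0.0000 0.0000 0.1993 1.9099 2.9375 3.2662 5.2346 8.1336 10.1190] k=[0 0 0 0 3 6 1 4 11 11]
t=12: x=[0.0000 0.0000 0.0000 0.2990 3.0151 5.2613 1.8393 4.5196 10.5690 11.3350] k=[0 0 0 0 4 2 1 7 11 10]
t=13: x=[0.0000 0.0000 0.0000 0.3987 3.4168 2.1280 1.7372 6.9664 10.7713 10.4235] k=[0 0 0 0 5 2 1 5 8 13]
t=14: x=[0.0000 0.0000 0.0000 0.4984 4.2201 2.2292 1.5331 5.0304 8.4389 12.8481] k=[0 0 0 0 6 4 1 4 5 13]

0.1138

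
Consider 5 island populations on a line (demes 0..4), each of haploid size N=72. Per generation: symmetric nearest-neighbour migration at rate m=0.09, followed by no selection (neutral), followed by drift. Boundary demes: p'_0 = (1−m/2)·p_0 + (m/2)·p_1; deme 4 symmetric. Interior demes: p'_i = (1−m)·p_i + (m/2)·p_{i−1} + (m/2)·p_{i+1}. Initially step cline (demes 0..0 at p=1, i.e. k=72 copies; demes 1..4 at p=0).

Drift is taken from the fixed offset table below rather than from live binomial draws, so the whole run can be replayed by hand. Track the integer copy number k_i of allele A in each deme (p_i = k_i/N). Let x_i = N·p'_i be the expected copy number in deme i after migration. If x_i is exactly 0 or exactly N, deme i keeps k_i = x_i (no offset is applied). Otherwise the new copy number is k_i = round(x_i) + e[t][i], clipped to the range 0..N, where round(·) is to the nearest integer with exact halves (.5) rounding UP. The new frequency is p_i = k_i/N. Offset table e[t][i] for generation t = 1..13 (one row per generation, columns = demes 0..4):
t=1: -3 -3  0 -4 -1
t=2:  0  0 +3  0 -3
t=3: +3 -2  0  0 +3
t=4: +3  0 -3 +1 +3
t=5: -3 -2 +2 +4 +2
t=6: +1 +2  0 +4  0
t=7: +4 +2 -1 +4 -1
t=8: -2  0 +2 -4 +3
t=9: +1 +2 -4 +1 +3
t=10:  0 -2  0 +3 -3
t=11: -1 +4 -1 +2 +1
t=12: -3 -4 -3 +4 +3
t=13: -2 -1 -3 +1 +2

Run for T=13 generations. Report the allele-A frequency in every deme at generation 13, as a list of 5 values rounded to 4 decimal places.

t=0: k=[72 0 0 0 0]
t=1: x=[68.7600 3.2400 0.0000 0.0000 0.0000] k=[66 0 0 0 0]
t=2: x=[63.0300 2.9700 0.0000 0.0000 0.0000] k=[63 3 0 0 0]
t=3: x=[60.3000 5.5650 0.1350 0.0000 0.0000] k=[63 4 0 0 0]
t=4: x=[60.3450 6.4750 0.1800 0.0000 0.0000] k=[63 6 0 0 0]
t=5: x=[60.4350 8.2950 0.2700 0.0000 0.0000] k=[57 6 2 0 0]
t=6: x=[54.7050 8.1150 2.0900 0.0900 0.0000] k=[56 10 2 4 0]
t=7: x=[53.9300 11.7100 2.4500 3.7300 0.1800] k=[58 14 1 8 0]
t=8: x=[56.0200 15.3950 1.9000 7.3250 0.3600] k=[54 15 4 3 3]
t=9: x=[52.2450 16.2600 4.4500 3.0450 3.0000] k=[53 18 0 4 6]
t=10: x=[51.4250 18.7650 0.9900 3.9100 5.9100] k=[51 17 1 7 3]
t=11: x=[49.4700 17.8100 1.9900 6.5500 3.1800] k=[48 22 1 9 4]
t=12: x=[46.8300 22.2250 2.3050 8.4150 4.2250] k=[44 18 0 12 7]
t=13: x=[42.8300 18.3600 1.3500 11.2350 7.2250] k=[41 17 0 12 9]

[0.5694, 0.2361, 0.0000, 0.1667, 0.1250]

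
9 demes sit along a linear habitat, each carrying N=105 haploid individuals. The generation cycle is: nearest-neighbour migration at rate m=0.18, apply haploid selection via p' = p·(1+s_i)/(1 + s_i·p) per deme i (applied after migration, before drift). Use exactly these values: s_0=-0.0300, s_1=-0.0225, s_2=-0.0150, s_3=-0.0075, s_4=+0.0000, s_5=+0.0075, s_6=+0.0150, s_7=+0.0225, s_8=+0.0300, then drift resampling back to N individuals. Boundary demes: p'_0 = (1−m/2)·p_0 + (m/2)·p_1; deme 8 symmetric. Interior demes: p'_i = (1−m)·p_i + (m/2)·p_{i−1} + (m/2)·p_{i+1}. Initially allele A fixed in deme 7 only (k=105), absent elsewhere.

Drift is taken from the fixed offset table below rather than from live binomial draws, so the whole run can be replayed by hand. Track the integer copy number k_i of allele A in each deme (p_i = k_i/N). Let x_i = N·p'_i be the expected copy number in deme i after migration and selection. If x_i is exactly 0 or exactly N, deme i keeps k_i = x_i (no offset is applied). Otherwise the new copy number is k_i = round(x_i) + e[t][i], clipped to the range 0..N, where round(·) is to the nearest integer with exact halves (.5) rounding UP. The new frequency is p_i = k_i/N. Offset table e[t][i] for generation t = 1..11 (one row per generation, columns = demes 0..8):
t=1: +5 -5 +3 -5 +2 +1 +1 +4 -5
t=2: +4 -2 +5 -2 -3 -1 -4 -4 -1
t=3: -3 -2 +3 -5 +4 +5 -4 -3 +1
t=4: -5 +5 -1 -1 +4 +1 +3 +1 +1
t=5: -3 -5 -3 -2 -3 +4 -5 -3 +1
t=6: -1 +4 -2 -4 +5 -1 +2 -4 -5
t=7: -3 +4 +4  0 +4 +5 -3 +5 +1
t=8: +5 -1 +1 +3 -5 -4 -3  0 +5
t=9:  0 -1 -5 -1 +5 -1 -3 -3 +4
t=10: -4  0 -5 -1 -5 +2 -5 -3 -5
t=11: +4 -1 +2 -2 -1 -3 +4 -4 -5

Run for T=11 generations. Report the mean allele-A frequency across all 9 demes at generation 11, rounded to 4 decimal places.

0.0995

t=0: k=[0 0 0 0 0 0 0 105 0]
t=1: x=[0.0000 0.0000 0.0000 0.0000 0.0000 0.0000 9.5788 86.4424 9.7073] k=[0 0 0 0 0 0 11 90 5]
t=2: x=[0.0000 0.0000 0.0000 0.0000 0.0000 0.9974 17.3344 75.7122 12.9826] k=[0 0 0 0 0 0 13 72 12]
t=3: x=[0.0000 0.0000 0.0000 0.0000 0.0000 1.1787 17.3546 61.8566 17.8333] k=[0 0 0 0 0 6 13 59 19]
t=4: x=[0.0000 0.0000 0.0000 0.0000 0.5400 6.1330 16.7182 51.8439 23.1287] k=[0 0 0 0 5 7 20 53 24]
t=5: x=[0.0000 0.0000 0.0000 0.4466 4.7300 8.0453 22.0583 47.9992 27.2015] k=[0 0 0 0 2 12 17 45 28]
t=6: x=[0.0000 0.0000 0.0000 0.1787 2.7200 11.6270 19.3035 41.5071 30.1614] k=[0 0 0 0 8 11 21 38 25]
t=7: x=[0.0000 0.0000 0.0000 0.7146 7.5500 11.7075 21.8868 35.8233 26.7550] k=[0 0 0 1 12 17 19 41 28]
t=8: x=[0.0000 0.0000 0.0887 1.8860 11.4600 16.8354 21.0495 38.3903 29.7968] k=[0 0 1 5 6 13 18 38 35]
t=9: x=[0.0000 0.0880 1.2512 4.6961 6.5400 12.9043 19.5861 36.4577 35.9657] k=[0 0 0 4 12 12 17 33 40]
t=10: x=[0.0000 0.0000 0.3546 4.3286 11.2800 12.5322 18.2130 32.6888 40.1000] k=[0 0 0 3 6 15 13 30 35]
t=11: x=[0.0000 0.0000 0.2660 2.9781 6.5400 14.1010 14.8993 29.3886 35.2386] k=[0 0 2 1 6 11 19 25 30]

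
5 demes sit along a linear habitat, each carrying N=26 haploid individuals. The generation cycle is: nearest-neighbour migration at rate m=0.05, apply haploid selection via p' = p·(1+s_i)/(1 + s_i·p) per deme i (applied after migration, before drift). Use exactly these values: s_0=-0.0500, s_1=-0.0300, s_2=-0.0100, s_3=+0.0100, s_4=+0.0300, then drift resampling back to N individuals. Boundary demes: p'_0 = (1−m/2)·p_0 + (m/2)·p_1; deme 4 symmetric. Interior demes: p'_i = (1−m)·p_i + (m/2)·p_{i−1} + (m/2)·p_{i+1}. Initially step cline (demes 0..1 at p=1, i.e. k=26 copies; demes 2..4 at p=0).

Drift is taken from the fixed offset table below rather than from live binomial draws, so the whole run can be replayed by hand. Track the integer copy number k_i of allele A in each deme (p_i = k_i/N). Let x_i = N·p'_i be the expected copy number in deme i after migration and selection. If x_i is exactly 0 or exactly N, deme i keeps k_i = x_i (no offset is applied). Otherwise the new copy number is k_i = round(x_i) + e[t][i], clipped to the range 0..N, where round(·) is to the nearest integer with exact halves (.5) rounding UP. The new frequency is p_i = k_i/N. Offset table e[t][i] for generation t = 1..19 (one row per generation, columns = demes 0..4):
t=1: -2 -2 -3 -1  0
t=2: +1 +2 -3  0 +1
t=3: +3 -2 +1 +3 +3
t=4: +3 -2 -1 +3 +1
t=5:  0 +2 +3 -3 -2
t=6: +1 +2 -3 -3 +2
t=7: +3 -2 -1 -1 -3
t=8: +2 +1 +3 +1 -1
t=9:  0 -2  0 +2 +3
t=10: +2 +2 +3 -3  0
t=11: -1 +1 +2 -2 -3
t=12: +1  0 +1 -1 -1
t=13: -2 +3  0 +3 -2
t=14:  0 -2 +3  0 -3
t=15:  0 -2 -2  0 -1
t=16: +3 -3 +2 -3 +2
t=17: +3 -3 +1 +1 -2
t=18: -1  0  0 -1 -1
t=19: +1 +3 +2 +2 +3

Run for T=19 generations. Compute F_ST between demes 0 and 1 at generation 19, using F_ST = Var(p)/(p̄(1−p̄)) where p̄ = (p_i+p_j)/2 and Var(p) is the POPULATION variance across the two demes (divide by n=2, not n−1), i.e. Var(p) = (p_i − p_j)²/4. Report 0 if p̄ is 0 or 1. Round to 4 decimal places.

t=0: k=[26 26 0 0 0]
t=1: x=[26.0000 25.3304 0.6437 0.0000 0.0000] k=[26 23 0 0 0]
t=2: x=[25.9211 22.4067 0.5694 0.0000 0.0000] k=[26 24 0 0 0]
t=3: x=[25.9474 23.3791 0.5941 0.0000 0.0000] k=[26 21 2 0 0]
t=4: x=[25.8685 20.5194 2.4030 0.0505 0.0000] k=[26 19 1 3 0]
t=5: x=[25.8159 18.5643 1.4859 2.9005 0.0772] k=[26 21 4 0 0]
t=6: x=[25.8685 20.5703 4.2889 0.1010 0.0000] k=[26 23 1 0 0]
t=7: x=[25.9211 22.4323 1.5106 0.0252 0.0000] k=[26 20 1 0 0]
t=8: x=[25.8422 19.5281 1.4363 0.0252 0.0000] k=[26 21 4 1 0]
t=9: x=[25.8685 20.5703 4.3137 1.0601 0.0257] k=[26 19 4 3 3]
t=10: x=[25.8159 18.6404 4.3137 3.0517 3.0793] k=[26 21 7 0 3]
t=11: x=[25.8685 20.6467 7.1229 0.2525 3.0026] k=[25 22 9 0 0]
t=12: x=[24.8709 21.6406 9.0406 0.2272 0.0000] k=[26 22 10 0 0]
t=13: x=[25.8948 21.6916 9.9881 0.2525 0.0000] k=[24 25 10 3 0]
t=14: x=[23.9293 24.5591 10.1378 3.1273 0.0772] k=[24 23 13 3 0]
t=15: x=[23.8771 22.6880 12.9347 3.2028 0.0772] k=[24 21 11 3 0]
t=16: x=[23.8249 20.6976 10.9862 3.1525 0.0772] k=[26 18 13 0 2]
t=17: x=[25.7896 17.9062 12.7347 0.3787 2.0040] k=[26 15 14 1 0]
t=18: x=[25.7107 15.0575 13.6348 1.3123 0.0257] k=[25 15 14 0 0]
t=19: x=[24.6875 15.0323 13.6098 0.3535 0.0000] k=[26 18 16 2 0]

0.1818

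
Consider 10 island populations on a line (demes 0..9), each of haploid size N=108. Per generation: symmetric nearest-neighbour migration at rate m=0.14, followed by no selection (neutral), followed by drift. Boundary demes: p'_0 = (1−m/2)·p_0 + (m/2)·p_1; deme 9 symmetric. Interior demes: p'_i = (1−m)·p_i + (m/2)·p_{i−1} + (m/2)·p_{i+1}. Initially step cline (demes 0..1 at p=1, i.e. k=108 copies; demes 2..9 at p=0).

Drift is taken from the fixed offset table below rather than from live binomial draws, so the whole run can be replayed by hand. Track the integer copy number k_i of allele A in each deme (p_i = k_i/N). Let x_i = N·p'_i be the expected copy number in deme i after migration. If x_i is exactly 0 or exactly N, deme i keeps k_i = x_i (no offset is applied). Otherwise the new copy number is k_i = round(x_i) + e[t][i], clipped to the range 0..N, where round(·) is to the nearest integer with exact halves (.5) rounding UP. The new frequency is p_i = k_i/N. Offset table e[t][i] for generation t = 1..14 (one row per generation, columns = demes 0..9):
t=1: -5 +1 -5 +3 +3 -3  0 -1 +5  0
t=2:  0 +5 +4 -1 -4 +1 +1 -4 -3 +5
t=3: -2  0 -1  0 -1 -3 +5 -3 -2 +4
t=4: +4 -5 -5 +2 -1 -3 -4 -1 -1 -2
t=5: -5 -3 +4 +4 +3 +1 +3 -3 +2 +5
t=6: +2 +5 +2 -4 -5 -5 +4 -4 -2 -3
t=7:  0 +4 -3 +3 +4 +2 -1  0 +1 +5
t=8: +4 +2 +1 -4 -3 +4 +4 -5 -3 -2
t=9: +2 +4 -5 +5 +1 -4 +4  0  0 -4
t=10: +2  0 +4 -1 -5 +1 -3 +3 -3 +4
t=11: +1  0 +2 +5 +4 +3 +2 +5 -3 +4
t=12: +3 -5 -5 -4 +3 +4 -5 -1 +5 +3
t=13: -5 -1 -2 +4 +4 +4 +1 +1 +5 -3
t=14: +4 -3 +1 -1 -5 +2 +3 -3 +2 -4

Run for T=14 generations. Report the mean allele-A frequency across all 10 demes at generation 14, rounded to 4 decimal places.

t=0: k=[108 108 0 0 0 0 0 0 0 0]
t=1: x=[108.0000 100.4400 7.5600 0.0000 0.0000 0.0000 0.0000 0.0000 0.0000 0.0000] k=[108 101 3 0 0 0 0 0 0 0]
t=2: x=[107.5100 94.6300 9.6500 0.2100 0.0000 0.0000 0.0000 0.0000 0.0000 0.0000] k=[108 100 14 0 0 0 0 0 0 0]
t=3: x=[107.4400 94.5400 19.0400 0.9800 0.0000 0.0000 0.0000 0.0000 0.0000 0.0000] k=[105 95 18 1 0 0 0 0 0 0]
t=4: x=[104.3000 90.3100 22.2000 2.1200 0.0700 0.0000 0.0000 0.0000 0.0000 0.0000] k=[108 85 17 4 0 0 0 0 0 0]
t=5: x=[106.3900 81.8500 20.8500 4.6300 0.2800 0.0000 0.0000 0.0000 0.0000 0.0000] k=[101 79 25 9 3 0 0 0 0 0]
t=6: x=[99.4600 76.7600 27.6600 9.7000 3.2100 0.2100 0.0000 0.0000 0.0000 0.0000] k=[101 82 30 6 0 0 0 0 0 0]
t=7: x=[99.6700 79.6900 31.9600 7.2600 0.4200 0.0000 0.0000 0.0000 0.0000 0.0000] k=[100 84 29 10 4 0 0 0 0 0]
t=8: x=[98.8800 81.2700 31.5200 10.9100 4.1400 0.2800 0.0000 0.0000 0.0000 0.0000] k=[103 83 33 7 1 4 0 0 0 0]
t=9: x=[101.6000 80.9000 34.6800 8.4000 1.6300 3.5100 0.2800 0.0000 0.0000 0.0000] k=[104 85 30 13 3 0 4 0 0 0]
t=10: x=[102.6700 82.4800 32.6600 13.4900 3.4900 0.4900 3.4400 0.2800 0.0000 0.0000] k=[105 82 37 12 0 1 0 3 0 0]
t=11: x=[103.3900 80.4600 38.4000 12.9100 0.9100 0.8600 0.2800 2.5800 0.2100 0.0000] k=[104 80 40 18 5 4 2 8 0 0]
t=12: x=[102.3200 78.8800 41.2600 18.6300 5.8400 3.9300 2.5600 7.0200 0.5600 0.0000] k=[105 74 36 15 9 8 0 6 6 0]
t=13: x=[102.8300 73.5100 37.1900 16.0500 9.3500 7.5100 0.9800 5.5800 5.5800 0.4200] k=[98 73 35 20 13 12 2 7 11 0]
t=14: x=[96.2500 72.0900 36.6100 20.5600 13.4200 11.3700 3.0500 6.9300 9.9500 0.7700] k=[100 69 38 20 8 13 6 4 12 0]

0.2500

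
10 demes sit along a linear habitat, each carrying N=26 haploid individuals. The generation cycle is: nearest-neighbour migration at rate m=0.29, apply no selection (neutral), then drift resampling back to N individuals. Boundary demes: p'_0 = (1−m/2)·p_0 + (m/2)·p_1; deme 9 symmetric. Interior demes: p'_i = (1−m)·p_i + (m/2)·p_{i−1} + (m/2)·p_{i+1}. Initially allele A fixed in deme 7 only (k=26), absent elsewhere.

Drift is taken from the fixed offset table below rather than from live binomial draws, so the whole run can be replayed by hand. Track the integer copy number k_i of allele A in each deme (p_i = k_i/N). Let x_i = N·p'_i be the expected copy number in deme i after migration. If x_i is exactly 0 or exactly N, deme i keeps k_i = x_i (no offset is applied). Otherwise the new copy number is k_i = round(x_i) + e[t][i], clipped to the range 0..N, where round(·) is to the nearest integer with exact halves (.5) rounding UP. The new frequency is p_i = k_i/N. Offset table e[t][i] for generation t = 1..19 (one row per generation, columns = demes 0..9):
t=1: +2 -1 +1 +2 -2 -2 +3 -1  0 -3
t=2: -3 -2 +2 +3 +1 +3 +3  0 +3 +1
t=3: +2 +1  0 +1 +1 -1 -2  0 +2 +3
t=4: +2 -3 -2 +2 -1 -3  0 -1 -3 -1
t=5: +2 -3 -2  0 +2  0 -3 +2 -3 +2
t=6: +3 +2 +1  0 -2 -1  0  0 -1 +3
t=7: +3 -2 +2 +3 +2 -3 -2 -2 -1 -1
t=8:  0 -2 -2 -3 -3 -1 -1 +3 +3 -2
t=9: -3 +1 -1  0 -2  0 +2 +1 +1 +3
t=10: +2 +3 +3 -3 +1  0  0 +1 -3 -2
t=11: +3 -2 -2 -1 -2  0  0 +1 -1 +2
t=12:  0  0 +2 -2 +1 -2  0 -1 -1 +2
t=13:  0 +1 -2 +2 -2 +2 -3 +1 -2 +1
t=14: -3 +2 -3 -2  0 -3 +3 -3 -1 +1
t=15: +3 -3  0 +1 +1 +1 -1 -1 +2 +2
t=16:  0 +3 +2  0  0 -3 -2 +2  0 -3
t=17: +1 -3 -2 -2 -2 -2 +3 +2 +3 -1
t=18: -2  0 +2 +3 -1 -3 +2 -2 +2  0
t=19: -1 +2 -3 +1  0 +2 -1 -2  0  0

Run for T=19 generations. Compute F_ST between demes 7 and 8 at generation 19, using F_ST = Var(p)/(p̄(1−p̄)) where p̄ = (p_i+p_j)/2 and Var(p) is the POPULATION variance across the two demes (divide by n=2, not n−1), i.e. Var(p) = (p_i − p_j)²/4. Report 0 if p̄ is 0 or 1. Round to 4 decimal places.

0.0625

t=0: k=[0 0 0 0 0 0 0 26 0 0]
t=1: x=[0.0000 0.0000 0.0000 0.0000 0.0000 0.0000 3.7700 18.4600 3.7700 0.0000] k=[0 0 0 0 0 0 7 17 4 0]
t=2: x=[0.0000 0.0000 0.0000 0.0000 0.0000 1.0150 7.4350 13.6650 5.3050 0.5800] k=[0 0 0 0 0 4 10 14 8 2]
t=3: x=[0.0000 0.0000 0.0000 0.0000 0.5800 4.2900 9.7100 12.5500 8.0000 2.8700] k=[0 0 0 0 2 3 8 13 10 6]
t=4: x=[0.0000 0.0000 0.0000 0.2900 1.8550 3.5800 8.0000 11.8400 9.8550 6.5800] k=[0 0 0 2 1 1 8 11 7 6]
t=5: x=[0.0000 0.0000 0.2900 1.5650 1.1450 2.0150 7.4200 9.9850 7.4350 6.1450] k=[0 0 0 2 3 2 4 12 4 8]
t=6: x=[0.0000 0.0000 0.2900 1.8550 2.7100 2.4350 4.8700 9.6800 5.7400 7.4200] k=[0 0 1 2 1 1 5 10 5 10]
t=7: x=[0.0000 0.1450 1.0000 1.7100 1.1450 1.5800 5.1450 8.5500 6.4500 9.2750] k=[0 0 3 5 3 0 3 7 5 8]
t=8: x=[0.0000 0.4350 2.8550 4.4200 2.8550 0.8700 3.1450 6.1300 5.7250 7.5650] k=[0 0 1 1 0 0 2 9 9 6]
t=9: x=[0.0000 0.1450 0.8550 0.8550 0.1450 0.2900 2.7250 7.9850 8.5650 6.4350] k=[0 1 0 1 0 0 5 9 10 9]
t=10: x=[0.1450 0.7100 0.2900 0.7100 0.1450 0.7250 4.8550 8.5650 9.7100 9.1450] k=[2 4 3 0 1 1 5 10 7 7]
t=11: x=[2.2900 3.5650 2.7100 0.5800 0.8550 1.5800 5.1450 8.8400 7.4350 7.0000] k=[5 2 1 0 0 2 5 10 6 9]
t=12: x=[4.5650 2.2900 1.0000 0.1450 0.2900 2.1450 5.2900 8.6950 7.0150 8.5650] k=[5 2 3 0 1 0 5 8 6 11]
t=13: x=[4.5650 2.5800 2.4200 0.5800 0.7100 0.8700 4.7100 7.2750 7.0150 10.2750] k=[5 4 0 3 0 3 2 8 5 11]
t=14: x=[4.8550 3.5650 1.0150 2.1300 0.8700 2.4200 3.0150 6.6950 6.3050 10.1300] k=[2 6 0 0 1 0 6 4 5 11]
t=15: x=[2.5800 4.5500 0.8700 0.1450 0.7100 1.0150 4.8400 4.4350 5.7250 10.1300] k=[6 2 1 1 2 2 4 3 8 12]
t=16: x=[5.4200 2.4350 1.1450 1.1450 1.8550 2.2900 3.5650 3.8700 7.8550 11.4200] k=[5 5 3 1 2 0 2 6 8 8]
t=17: x=[5.0000 4.7100 3.0000 1.4350 1.5650 0.5800 2.2900 5.7100 7.7100 8.0000] k=[6 2 1 0 0 0 5 8 11 7]
t=18: x=[5.4200 2.4350 1.0000 0.1450 0.0000 0.7250 4.7100 8.0000 9.9850 7.5800] k=[3 2 3 3 0 0 7 6 12 8]
t=19: x=[2.8550 2.2900 2.8550 2.5650 0.4350 1.0150 5.8400 7.0150 10.5500 8.5800] k=[2 4 0 4 0 3 5 5 11 9]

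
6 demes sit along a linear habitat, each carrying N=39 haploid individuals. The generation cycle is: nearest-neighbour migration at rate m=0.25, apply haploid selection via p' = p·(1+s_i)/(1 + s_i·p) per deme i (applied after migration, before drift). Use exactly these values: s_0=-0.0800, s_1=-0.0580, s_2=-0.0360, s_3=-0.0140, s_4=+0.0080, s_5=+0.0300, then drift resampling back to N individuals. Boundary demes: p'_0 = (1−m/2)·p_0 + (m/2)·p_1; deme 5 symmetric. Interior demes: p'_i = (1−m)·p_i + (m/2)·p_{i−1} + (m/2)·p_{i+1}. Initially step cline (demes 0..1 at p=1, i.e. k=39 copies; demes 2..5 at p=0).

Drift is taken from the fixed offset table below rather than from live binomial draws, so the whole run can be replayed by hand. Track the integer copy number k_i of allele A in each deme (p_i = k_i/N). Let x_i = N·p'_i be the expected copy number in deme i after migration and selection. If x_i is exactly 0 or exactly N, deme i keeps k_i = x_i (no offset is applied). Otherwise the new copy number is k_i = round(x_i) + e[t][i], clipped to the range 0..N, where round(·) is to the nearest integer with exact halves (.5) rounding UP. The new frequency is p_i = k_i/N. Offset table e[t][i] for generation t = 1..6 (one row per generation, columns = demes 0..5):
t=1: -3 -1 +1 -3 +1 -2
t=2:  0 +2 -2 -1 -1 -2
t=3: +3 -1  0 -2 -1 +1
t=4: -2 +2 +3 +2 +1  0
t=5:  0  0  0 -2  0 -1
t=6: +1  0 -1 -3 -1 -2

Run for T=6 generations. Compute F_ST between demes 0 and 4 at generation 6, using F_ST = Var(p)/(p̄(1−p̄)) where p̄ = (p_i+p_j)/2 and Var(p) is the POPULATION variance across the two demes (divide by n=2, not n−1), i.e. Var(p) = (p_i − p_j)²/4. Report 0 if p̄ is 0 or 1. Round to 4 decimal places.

0.7727

t=0: k=[39 39 0 0 0 0]
t=1: x=[39.0000 33.8644 4.7207 0.0000 0.0000 0.0000] k=[39 33 6 0 0 0]
t=2: x=[38.1861 29.9669 8.3812 0.7397 0.0000 0.0000] k=[38 32 6 0 0 0]
t=3: x=[37.1052 29.0641 8.2588 0.7397 0.0000 0.0000] k=[39 28 8 0 0 0]
t=4: x=[37.5100 26.3702 9.2390 0.9864 0.0000 0.0000] k=[36 28 12 3 0 0]
t=5: x=[34.6906 26.4980 12.5608 3.7025 0.3780 0.0000] k=[35 26 13 2 0 0]
t=6: x=[33.4923 24.9679 12.9312 3.0847 0.2520 0.0000] k=[34 25 12 0 0 0]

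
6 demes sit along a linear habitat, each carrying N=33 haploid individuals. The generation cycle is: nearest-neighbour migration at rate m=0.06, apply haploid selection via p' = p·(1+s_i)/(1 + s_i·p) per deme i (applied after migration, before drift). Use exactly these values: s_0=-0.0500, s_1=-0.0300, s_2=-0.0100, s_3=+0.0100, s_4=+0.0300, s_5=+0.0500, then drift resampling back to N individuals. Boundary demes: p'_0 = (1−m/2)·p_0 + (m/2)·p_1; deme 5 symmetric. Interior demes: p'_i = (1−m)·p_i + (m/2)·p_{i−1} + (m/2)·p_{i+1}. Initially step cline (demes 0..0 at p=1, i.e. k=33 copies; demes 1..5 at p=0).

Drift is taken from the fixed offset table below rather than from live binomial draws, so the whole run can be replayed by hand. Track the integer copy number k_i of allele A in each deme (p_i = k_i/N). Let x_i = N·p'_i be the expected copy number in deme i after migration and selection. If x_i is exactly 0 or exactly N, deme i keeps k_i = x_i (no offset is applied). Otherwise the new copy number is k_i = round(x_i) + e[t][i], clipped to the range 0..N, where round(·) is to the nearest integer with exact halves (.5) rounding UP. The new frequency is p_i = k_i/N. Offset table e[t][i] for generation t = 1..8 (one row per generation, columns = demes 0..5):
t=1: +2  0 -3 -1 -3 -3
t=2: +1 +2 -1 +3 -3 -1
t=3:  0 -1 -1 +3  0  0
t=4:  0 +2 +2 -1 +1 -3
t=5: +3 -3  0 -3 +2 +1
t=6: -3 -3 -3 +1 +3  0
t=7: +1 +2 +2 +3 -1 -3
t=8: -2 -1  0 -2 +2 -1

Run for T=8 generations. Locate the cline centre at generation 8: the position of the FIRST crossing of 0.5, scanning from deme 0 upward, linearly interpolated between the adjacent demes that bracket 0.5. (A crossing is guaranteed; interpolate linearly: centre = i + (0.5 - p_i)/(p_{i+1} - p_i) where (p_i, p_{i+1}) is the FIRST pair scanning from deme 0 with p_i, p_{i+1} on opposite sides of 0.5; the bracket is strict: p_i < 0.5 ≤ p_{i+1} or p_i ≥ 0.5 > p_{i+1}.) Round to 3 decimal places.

t=0: k=[33 0 0 0 0 0]
t=1: x=[31.9595 0.9612 0.0000 0.0000 0.0000 0.0000] k=[33 1 0 0 0 0]
t=2: x=[31.9910 1.8754 0.0297 0.0000 0.0000 0.0000] k=[33 4 0 0 0 0]
t=3: x=[32.0855 4.6275 0.1188 0.0000 0.0000 0.0000] k=[32 4 0 0 0 0]
t=4: x=[31.0688 4.5981 0.1188 0.0000 0.0000 0.0000] k=[31 7 2 0 0 0]
t=5: x=[30.1492 7.3938 2.0704 0.0606 0.0000 0.0000] k=[33 4 2 0 0 0]
t=6: x=[32.0855 4.6862 1.9812 0.0606 0.0000 0.0000] k=[29 2 0 1 0 0]
t=7: x=[27.9754 2.6742 0.0891 0.9491 0.0309 0.0000] k=[29 5 2 4 0 0]
t=8: x=[28.0687 5.4892 2.1299 3.8537 0.1236 0.0000] k=[26 4 2 2 2 0]

0.432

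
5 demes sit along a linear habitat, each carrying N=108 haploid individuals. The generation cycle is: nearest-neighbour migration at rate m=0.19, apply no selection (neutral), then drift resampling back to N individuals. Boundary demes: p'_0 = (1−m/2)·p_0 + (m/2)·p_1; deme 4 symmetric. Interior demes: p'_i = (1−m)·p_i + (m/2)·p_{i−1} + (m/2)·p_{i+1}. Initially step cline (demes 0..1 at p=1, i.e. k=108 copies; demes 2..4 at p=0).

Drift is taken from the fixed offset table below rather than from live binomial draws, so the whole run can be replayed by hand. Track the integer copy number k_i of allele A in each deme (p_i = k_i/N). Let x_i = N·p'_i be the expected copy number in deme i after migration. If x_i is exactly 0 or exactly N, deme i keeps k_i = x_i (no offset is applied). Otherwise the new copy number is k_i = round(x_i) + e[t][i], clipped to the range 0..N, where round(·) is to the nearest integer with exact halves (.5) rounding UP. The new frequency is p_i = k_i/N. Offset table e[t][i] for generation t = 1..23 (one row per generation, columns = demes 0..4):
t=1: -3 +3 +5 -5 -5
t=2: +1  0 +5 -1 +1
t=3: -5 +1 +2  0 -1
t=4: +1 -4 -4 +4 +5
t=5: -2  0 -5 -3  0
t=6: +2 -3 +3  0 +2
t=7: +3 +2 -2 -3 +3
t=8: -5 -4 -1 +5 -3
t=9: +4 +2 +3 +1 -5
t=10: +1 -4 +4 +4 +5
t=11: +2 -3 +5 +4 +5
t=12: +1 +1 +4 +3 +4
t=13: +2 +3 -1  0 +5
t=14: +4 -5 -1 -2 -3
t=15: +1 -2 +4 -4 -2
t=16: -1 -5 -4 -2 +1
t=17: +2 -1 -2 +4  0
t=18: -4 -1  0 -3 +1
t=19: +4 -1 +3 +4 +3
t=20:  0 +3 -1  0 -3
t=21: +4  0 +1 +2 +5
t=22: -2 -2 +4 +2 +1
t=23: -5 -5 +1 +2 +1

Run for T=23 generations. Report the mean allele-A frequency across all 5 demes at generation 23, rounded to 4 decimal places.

t=0: k=[108 108 0 0 0]
t=1: x=[108.0000 97.7400 10.2600 0.0000 0.0000] k=[108 101 15 0 0]
t=2: x=[107.3350 93.4950 21.7450 1.4250 0.0000] k=[108 93 27 0 0]
t=3: x=[106.5750 88.1550 30.7050 2.5650 0.0000] k=[102 89 33 3 0]
t=4: x=[100.7650 84.9150 35.4700 5.5650 0.2850] k=[102 81 31 10 5]
t=5: x=[100.0050 78.2450 33.7550 11.5200 5.4750] k=[98 78 29 9 5]
t=6: x=[96.1000 75.2450 31.7550 10.5200 5.3800] k=[98 72 35 11 7]
t=7: x=[95.5300 70.9550 36.2350 12.9000 7.3800] k=[99 73 34 10 10]
t=8: x=[96.5300 71.7650 35.4250 12.2800 10.0000] k=[92 68 34 17 7]
t=9: x=[89.7200 67.0500 35.6150 17.6650 7.9500] k=[94 69 39 19 3]
t=10: x=[91.6250 68.5250 39.9500 19.3800 4.5200] k=[93 65 44 23 10]
t=11: x=[90.3400 65.6650 44.0000 23.7600 11.2350] k=[92 63 49 28 16]
t=12: x=[89.2450 64.4250 48.3350 28.8550 17.1400] k=[90 65 52 32 21]
t=13: x=[87.6250 66.1400 51.3350 32.8550 22.0450] k=[90 69 50 33 27]
t=14: x=[88.0050 69.1900 50.1900 34.0450 27.5700] k=[92 64 49 32 25]
t=15: x=[89.3400 65.2350 48.8100 32.9500 25.6650] k=[90 63 53 29 24]
t=16: x=[87.4350 64.6150 51.6700 30.8050 24.4750] k=[86 60 48 29 25]
t=17: x=[83.5300 61.3300 47.3350 30.4250 25.3800] k=[86 60 45 34 25]
t=18: x=[83.5300 61.0450 45.3800 34.1900 25.8550] k=[80 60 45 31 27]
t=19: x=[78.1000 60.4750 45.0950 31.9500 27.3800] k=[82 59 48 36 30]
t=20: x=[79.8150 60.1400 47.9050 36.5700 30.5700] k=[80 63 47 37 28]
t=21: x=[78.3850 63.0950 47.5700 37.0950 28.8550] k=[82 63 49 39 34]
t=22: x=[80.1950 63.4750 49.3800 39.4750 34.4750] k=[78 61 53 41 35]
t=23: x=[76.3850 61.8550 52.6200 41.5700 35.5700] k=[71 57 54 44 37]

0.4870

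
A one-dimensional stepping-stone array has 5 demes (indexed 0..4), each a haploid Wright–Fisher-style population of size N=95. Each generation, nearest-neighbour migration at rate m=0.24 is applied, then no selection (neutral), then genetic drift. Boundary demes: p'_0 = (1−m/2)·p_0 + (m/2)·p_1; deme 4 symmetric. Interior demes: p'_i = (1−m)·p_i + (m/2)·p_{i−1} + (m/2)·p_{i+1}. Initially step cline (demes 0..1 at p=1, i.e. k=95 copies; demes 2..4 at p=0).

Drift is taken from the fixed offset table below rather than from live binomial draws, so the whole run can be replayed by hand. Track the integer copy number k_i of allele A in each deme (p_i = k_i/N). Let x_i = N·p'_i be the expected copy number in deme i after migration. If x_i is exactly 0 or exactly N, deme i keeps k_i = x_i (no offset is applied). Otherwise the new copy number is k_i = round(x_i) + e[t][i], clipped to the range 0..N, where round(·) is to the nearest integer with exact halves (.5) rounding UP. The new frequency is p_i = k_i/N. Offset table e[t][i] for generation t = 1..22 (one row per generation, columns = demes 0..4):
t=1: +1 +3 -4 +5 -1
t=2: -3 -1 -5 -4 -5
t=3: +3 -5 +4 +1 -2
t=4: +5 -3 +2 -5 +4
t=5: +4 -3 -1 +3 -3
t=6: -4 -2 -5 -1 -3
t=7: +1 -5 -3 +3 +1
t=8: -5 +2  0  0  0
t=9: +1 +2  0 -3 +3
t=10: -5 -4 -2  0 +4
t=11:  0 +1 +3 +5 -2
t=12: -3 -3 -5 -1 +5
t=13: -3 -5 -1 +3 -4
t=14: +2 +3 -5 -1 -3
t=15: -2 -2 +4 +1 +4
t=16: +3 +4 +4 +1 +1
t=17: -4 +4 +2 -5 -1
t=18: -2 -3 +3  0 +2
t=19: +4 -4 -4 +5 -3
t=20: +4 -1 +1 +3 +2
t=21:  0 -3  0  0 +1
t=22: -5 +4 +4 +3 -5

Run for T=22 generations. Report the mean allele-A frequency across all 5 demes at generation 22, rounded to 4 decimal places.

0.3474

t=0: k=[95 95 0 0 0]
t=1: x=[95.0000 83.6000 11.4000 0.0000 0.0000] k=[95 87 7 0 0]
t=2: x=[94.0400 78.3600 15.7600 0.8400 0.0000] k=[91 77 11 0 0]
t=3: x=[89.3200 70.7600 17.6000 1.3200 0.0000] k=[92 66 22 2 0]
t=4: x=[88.8800 63.8400 24.8800 4.1600 0.2400] k=[94 61 27 0 4]
t=5: x=[90.0400 60.8800 27.8400 3.7200 3.5200] k=[94 58 27 7 1]
t=6: x=[89.6800 58.6000 28.3200 8.6800 1.7200] k=[86 57 23 8 0]
t=7: x=[82.5200 56.4000 25.2800 8.8400 0.9600] k=[84 51 22 12 2]
t=8: x=[80.0400 51.4800 24.2800 12.0000 3.2000] k=[75 53 24 12 3]
t=9: x=[72.3600 52.1600 26.0400 12.3600 4.0800] k=[73 54 26 9 7]
t=10: x=[70.7200 52.9200 27.3200 10.8000 7.2400] k=[66 49 25 11 11]
t=11: x=[63.9600 48.1600 26.2000 12.6800 11.0000] k=[64 49 29 18 9]
t=12: x=[62.2000 48.4000 30.0800 18.2400 10.0800] k=[59 45 25 17 15]
t=13: x=[57.3200 44.2800 26.4400 17.7200 15.2400] k=[54 39 25 21 11]
t=14: x=[52.2000 39.1200 26.2000 20.2800 12.2000] k=[54 42 21 19 9]
t=15: x=[52.5600 40.9200 23.2800 18.0400 10.2000] k=[51 39 27 19 14]
t=16: x=[49.5600 39.0000 27.4800 19.3600 14.6000] k=[53 43 31 20 16]
t=17: x=[51.8000 42.7600 31.1200 20.8400 16.4800] k=[48 47 33 16 15]
t=18: x=[47.8800 45.4400 32.6400 17.9200 15.1200] k=[46 42 36 18 17]
t=19: x=[45.5200 41.7600 34.5600 20.0400 17.1200] k=[50 38 31 25 14]
t=20: x=[48.5600 38.6000 31.1200 24.4000 15.3200] k=[53 38 32 27 17]
t=21: x=[51.2000 39.0800 32.1200 26.4000 18.2000] k=[51 36 32 26 19]
t=22: x=[49.2000 37.3200 31.7600 25.8800 19.8400] k=[44 41 36 29 15]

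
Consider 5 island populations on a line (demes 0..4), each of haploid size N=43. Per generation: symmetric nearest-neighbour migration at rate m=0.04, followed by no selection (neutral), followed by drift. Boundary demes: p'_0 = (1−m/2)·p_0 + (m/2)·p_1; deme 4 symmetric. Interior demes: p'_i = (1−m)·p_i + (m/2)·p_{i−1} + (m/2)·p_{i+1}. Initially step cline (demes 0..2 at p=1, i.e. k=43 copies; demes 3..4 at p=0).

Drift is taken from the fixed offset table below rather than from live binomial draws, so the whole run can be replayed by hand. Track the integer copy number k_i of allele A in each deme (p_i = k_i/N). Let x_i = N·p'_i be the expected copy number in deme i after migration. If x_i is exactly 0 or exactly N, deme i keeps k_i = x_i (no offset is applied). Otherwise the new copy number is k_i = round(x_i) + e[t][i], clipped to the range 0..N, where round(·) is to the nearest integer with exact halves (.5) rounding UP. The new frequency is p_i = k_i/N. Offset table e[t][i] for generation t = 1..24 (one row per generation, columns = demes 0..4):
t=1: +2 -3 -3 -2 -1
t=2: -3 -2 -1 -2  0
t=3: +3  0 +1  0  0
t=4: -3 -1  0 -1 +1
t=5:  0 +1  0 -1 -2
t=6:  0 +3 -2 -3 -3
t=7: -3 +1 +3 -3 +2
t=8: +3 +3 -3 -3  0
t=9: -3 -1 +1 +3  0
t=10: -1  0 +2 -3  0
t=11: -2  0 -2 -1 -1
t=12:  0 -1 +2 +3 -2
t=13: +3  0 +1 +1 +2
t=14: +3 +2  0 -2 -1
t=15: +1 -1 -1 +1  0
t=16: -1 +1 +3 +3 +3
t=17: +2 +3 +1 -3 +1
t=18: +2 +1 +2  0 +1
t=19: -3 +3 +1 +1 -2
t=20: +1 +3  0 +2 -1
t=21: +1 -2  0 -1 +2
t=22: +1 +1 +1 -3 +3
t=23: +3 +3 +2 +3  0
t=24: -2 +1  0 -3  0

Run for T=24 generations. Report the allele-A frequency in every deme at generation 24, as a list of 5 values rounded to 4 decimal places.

[1.0000, 1.0000, 0.9302, 0.2093, 0.1860]

t=0: k=[43 43 43 0 0]
t=1: x=[43.0000 43.0000 42.1400 0.8600 0.0000] k=[43 43 39 0 0]
t=2: x=[43.0000 42.9200 38.3000 0.7800 0.0000] k=[43 41 37 0 0]
t=3: x=[42.9600 40.9600 36.3400 0.7400 0.0000] k=[43 41 37 1 0]
t=4: x=[42.9600 40.9600 36.3600 1.7000 0.0200] k=[40 40 36 1 1]
t=5: x=[40.0000 39.9200 35.3800 1.7000 1.0000] k=[40 41 35 1 0]
t=6: x=[40.0200 40.8600 34.4400 1.6600 0.0200] k=[40 43 32 0 0]
t=7: x=[40.0600 42.7200 31.5800 0.6400 0.0000] k=[37 43 35 0 0]
t=8: x=[37.1200 42.7200 34.4600 0.7000 0.0000] k=[40 43 31 0 0]
t=9: x=[40.0600 42.7000 30.6200 0.6200 0.0000] k=[37 42 32 4 0]
t=10: x=[37.1000 41.7000 31.6400 4.4800 0.0800] k=[36 42 34 1 0]
t=11: x=[36.1200 41.7200 33.5000 1.6400 0.0200] k=[34 42 32 1 0]
t=12: x=[34.1600 41.6400 31.5800 1.6000 0.0200] k=[34 41 34 5 0]
t=13: x=[34.1400 40.7200 33.5600 5.4800 0.1000] k=[37 41 35 6 2]
t=14: x=[37.0800 40.8000 34.5400 6.5000 2.0800] k=[40 43 35 5 1]
t=15: x=[40.0600 42.7800 34.5600 5.5200 1.0800] k=[41 42 34 7 1]
t=16: x=[41.0200 41.8200 33.6200 7.4200 1.1200] k=[40 43 37 10 4]
t=17: x=[40.0600 42.8200 36.5800 10.4200 4.1200] k=[42 43 38 7 5]
t=18: x=[42.0200 42.8800 37.4800 7.5800 5.0400] k=[43 43 39 8 6]
t=19: x=[43.0000 42.9200 38.4600 8.5800 6.0400] k=[43 43 39 10 4]
t=20: x=[43.0000 42.9200 38.5000 10.4600 4.1200] k=[43 43 39 12 3]
t=21: x=[43.0000 42.9200 38.5400 12.3600 3.1800] k=[43 41 39 11 5]
t=22: x=[42.9600 41.0000 38.4800 11.4400 5.1200] k=[43 42 39 8 8]
t=23: x=[42.9800 41.9600 38.4400 8.6200 8.0000] k=[43 43 40 12 8]
t=24: x=[43.0000 42.9400 39.5000 12.4800 8.0800] k=[43 43 40 9 8]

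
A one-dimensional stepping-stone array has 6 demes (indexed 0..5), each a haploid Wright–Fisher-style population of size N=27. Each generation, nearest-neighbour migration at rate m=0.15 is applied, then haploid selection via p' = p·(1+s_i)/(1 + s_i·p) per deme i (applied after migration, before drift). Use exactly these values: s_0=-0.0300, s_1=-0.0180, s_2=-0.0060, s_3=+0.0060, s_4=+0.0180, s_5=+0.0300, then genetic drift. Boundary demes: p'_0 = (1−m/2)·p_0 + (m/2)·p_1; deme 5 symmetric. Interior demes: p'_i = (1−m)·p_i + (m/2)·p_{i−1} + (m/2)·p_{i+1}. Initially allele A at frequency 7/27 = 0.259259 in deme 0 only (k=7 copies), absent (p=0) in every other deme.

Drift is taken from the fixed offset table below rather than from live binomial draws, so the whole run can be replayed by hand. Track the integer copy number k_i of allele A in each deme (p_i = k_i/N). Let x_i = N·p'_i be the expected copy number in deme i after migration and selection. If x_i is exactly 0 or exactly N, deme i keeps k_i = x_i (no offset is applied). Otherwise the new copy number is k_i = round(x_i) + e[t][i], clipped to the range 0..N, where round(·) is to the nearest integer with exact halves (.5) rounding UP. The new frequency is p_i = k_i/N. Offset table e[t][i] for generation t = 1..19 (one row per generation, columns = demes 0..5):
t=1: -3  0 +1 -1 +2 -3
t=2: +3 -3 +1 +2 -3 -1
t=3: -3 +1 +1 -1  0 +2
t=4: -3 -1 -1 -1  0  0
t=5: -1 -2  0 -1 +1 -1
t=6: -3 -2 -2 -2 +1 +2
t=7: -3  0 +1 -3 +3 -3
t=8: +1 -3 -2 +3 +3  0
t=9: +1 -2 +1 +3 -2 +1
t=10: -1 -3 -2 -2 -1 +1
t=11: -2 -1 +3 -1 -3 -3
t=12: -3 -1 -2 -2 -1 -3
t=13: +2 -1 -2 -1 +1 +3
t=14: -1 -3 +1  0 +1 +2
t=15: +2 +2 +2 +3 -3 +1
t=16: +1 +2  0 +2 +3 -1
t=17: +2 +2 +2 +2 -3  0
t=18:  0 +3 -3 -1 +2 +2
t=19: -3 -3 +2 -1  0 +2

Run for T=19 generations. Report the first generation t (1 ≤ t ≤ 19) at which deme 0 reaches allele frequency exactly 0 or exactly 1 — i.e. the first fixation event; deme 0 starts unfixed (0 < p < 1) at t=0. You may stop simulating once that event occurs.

4

t=0: k=[7 0 0 0 0 0]
t=1: x=[6.3263 0.5157 0.0000 0.0000 0.0000 0.0000] k=[3 1 0 0 0 0]
t=2: x=[2.7733 1.0564 0.0746 0.0000 0.0000 0.0000] k=[6 0 1 0 0 0]
t=3: x=[5.4169 0.5157 0.8451 0.0754 0.0000 0.0000] k=[2 2 2 0 0 0]
t=4: x=[1.9443 1.9666 1.8397 0.1509 0.0000 0.0000] k=[0 1 1 0 0 0]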